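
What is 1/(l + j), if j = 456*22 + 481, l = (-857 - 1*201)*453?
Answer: -1/468761 ≈ -2.1333e-6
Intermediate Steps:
l = -479274 (l = (-857 - 201)*453 = -1058*453 = -479274)
j = 10513 (j = 10032 + 481 = 10513)
1/(l + j) = 1/(-479274 + 10513) = 1/(-468761) = -1/468761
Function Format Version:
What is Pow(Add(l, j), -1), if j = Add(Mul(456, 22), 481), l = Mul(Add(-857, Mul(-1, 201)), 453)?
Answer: Rational(-1, 468761) ≈ -2.1333e-6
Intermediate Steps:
l = -479274 (l = Mul(Add(-857, -201), 453) = Mul(-1058, 453) = -479274)
j = 10513 (j = Add(10032, 481) = 10513)
Pow(Add(l, j), -1) = Pow(Add(-479274, 10513), -1) = Pow(-468761, -1) = Rational(-1, 468761)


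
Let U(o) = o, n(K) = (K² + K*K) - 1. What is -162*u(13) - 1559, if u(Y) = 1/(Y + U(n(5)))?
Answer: -48410/31 ≈ -1561.6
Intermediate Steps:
n(K) = -1 + 2*K² (n(K) = (K² + K²) - 1 = 2*K² - 1 = -1 + 2*K²)
u(Y) = 1/(49 + Y) (u(Y) = 1/(Y + (-1 + 2*5²)) = 1/(Y + (-1 + 2*25)) = 1/(Y + (-1 + 50)) = 1/(Y + 49) = 1/(49 + Y))
-162*u(13) - 1559 = -162/(49 + 13) - 1559 = -162/62 - 1559 = -162*1/62 - 1559 = -81/31 - 1559 = -48410/31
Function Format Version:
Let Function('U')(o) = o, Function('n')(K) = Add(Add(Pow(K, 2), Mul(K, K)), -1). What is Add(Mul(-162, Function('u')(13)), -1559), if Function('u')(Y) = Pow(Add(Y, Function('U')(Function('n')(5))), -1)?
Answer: Rational(-48410, 31) ≈ -1561.6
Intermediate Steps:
Function('n')(K) = Add(-1, Mul(2, Pow(K, 2))) (Function('n')(K) = Add(Add(Pow(K, 2), Pow(K, 2)), -1) = Add(Mul(2, Pow(K, 2)), -1) = Add(-1, Mul(2, Pow(K, 2))))
Function('u')(Y) = Pow(Add(49, Y), -1) (Function('u')(Y) = Pow(Add(Y, Add(-1, Mul(2, Pow(5, 2)))), -1) = Pow(Add(Y, Add(-1, Mul(2, 25))), -1) = Pow(Add(Y, Add(-1, 50)), -1) = Pow(Add(Y, 49), -1) = Pow(Add(49, Y), -1))
Add(Mul(-162, Function('u')(13)), -1559) = Add(Mul(-162, Pow(Add(49, 13), -1)), -1559) = Add(Mul(-162, Pow(62, -1)), -1559) = Add(Mul(-162, Rational(1, 62)), -1559) = Add(Rational(-81, 31), -1559) = Rational(-48410, 31)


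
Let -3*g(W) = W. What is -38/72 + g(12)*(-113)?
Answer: 16253/36 ≈ 451.47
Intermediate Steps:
g(W) = -W/3
-38/72 + g(12)*(-113) = -38/72 - ⅓*12*(-113) = -38*1/72 - 4*(-113) = -19/36 + 452 = 16253/36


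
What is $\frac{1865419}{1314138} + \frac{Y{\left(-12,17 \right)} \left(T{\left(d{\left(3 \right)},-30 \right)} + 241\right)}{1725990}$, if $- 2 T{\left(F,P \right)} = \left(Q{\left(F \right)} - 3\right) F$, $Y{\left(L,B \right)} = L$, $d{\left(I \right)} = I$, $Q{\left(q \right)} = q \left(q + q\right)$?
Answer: $\frac{76577354047}{54004501110} \approx 1.418$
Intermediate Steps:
$Q{\left(q \right)} = 2 q^{2}$ ($Q{\left(q \right)} = q 2 q = 2 q^{2}$)
$T{\left(F,P \right)} = - \frac{F \left(-3 + 2 F^{2}\right)}{2}$ ($T{\left(F,P \right)} = - \frac{\left(2 F^{2} - 3\right) F}{2} = - \frac{\left(-3 + 2 F^{2}\right) F}{2} = - \frac{F \left(-3 + 2 F^{2}\right)}{2}$)
$\frac{1865419}{1314138} + \frac{Y{\left(-12,17 \right)} \left(T{\left(d{\left(3 \right)},-30 \right)} + 241\right)}{1725990} = \frac{1865419}{1314138} + \frac{\left(-12\right) \left(3 \left(\frac{3}{2} - 3^{2}\right) + 241\right)}{1725990} = 1865419 \cdot \frac{1}{1314138} + - 12 \left(3 \left(\frac{3}{2} - 9\right) + 241\right) \frac{1}{1725990} = \frac{1865419}{1314138} + - 12 \left(3 \left(\frac{3}{2} - 9\right) + 241\right) \frac{1}{1725990} = \frac{1865419}{1314138} + - 12 \left(3 \left(- \frac{15}{2}\right) + 241\right) \frac{1}{1725990} = \frac{1865419}{1314138} + - 12 \left(- \frac{45}{2} + 241\right) \frac{1}{1725990} = \frac{1865419}{1314138} + \left(-12\right) \frac{437}{2} \cdot \frac{1}{1725990} = \frac{1865419}{1314138} - \frac{437}{287665} = \frac{76577354047}{54004501110}$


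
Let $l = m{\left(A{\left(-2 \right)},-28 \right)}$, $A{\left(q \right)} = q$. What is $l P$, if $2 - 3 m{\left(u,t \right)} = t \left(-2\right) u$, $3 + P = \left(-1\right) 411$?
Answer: $-15732$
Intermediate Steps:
$P = -414$ ($P = -3 - 411 = -414$)
$m{\left(u,t \right)} = \frac{2}{3} + \frac{2 t u}{3}$ ($m{\left(u,t \right)} = \frac{2}{3} - \frac{t \left(-2\right) u}{3} = \frac{2}{3} - \frac{- 2 t u}{3} = \frac{2}{3} - \frac{\left(-2\right) t u}{3} = \frac{2}{3} + \frac{2 t u}{3}$)
$l = 38$ ($l = \frac{2}{3} + \frac{2}{3} \left(-28\right) \left(-2\right) = \frac{2}{3} + \frac{112}{3} = 38$)
$l P = 38 \left(-414\right) = -15732$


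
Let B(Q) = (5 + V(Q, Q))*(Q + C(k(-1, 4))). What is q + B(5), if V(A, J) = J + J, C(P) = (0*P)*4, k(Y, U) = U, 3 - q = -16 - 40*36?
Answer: 1534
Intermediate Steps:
q = 1459 (q = 3 - (-16 - 40*36) = 3 - (-16 - 1440) = 3 - 1*(-1456) = 3 + 1456 = 1459)
C(P) = 0 (C(P) = 0*4 = 0)
V(A, J) = 2*J
B(Q) = Q*(5 + 2*Q) (B(Q) = (5 + 2*Q)*(Q + 0) = (5 + 2*Q)*Q = Q*(5 + 2*Q))
q + B(5) = 1459 + 5*(5 + 2*5) = 1459 + 5*(5 + 10) = 1459 + 5*15 = 1459 + 75 = 1534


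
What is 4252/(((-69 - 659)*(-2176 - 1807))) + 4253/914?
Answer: 770999200/165641021 ≈ 4.6546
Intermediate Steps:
4252/(((-69 - 659)*(-2176 - 1807))) + 4253/914 = 4252/((-728*(-3983))) + 4253*(1/914) = 4252/2899624 + 4253/914 = 4252*(1/2899624) + 4253/914 = 1063/724906 + 4253/914 = 770999200/165641021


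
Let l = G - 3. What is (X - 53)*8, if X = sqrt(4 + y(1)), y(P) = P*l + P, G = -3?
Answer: -424 + 8*I ≈ -424.0 + 8.0*I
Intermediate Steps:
l = -6 (l = -3 - 3 = -6)
y(P) = -5*P (y(P) = P*(-6) + P = -6*P + P = -5*P)
X = I (X = sqrt(4 - 5*1) = sqrt(4 - 5) = sqrt(-1) = I ≈ 1.0*I)
(X - 53)*8 = (I - 53)*8 = (-53 + I)*8 = -424 + 8*I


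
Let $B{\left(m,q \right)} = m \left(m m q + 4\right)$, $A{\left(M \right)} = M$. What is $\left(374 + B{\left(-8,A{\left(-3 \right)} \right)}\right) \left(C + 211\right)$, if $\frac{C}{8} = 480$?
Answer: $7607778$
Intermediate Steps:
$C = 3840$ ($C = 8 \cdot 480 = 3840$)
$B{\left(m,q \right)} = m \left(4 + q m^{2}\right)$ ($B{\left(m,q \right)} = m \left(m^{2} q + 4\right) = m \left(q m^{2} + 4\right) = m \left(4 + q m^{2}\right)$)
$\left(374 + B{\left(-8,A{\left(-3 \right)} \right)}\right) \left(C + 211\right) = \left(374 - 8 \left(4 - 3 \left(-8\right)^{2}\right)\right) \left(3840 + 211\right) = \left(374 - 8 \left(4 - 192\right)\right) 4051 = \left(374 - -1504\right) 4051 = \left(374 + 1504\right) 4051 = 1878 \cdot 4051 = 7607778$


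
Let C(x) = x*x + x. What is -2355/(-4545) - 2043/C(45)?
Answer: -32671/69690 ≈ -0.46880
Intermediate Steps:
C(x) = x + x**2 (C(x) = x**2 + x = x + x**2)
-2355/(-4545) - 2043/C(45) = -2355/(-4545) - 2043*1/(45*(1 + 45)) = -2355*(-1/4545) - 2043/(45*46) = 157/303 - 2043/2070 = 157/303 - 2043*1/2070 = 157/303 - 227/230 = -32671/69690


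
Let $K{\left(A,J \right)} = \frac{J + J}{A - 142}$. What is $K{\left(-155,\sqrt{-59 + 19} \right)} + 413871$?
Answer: $413871 - \frac{4 i \sqrt{10}}{297} \approx 4.1387 \cdot 10^{5} - 0.04259 i$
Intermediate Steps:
$K{\left(A,J \right)} = \frac{2 J}{-142 + A}$
$K{\left(-155,\sqrt{-59 + 19} \right)} + 413871 = \frac{2 \sqrt{-59 + 19}}{-142 - 155} + 413871 = \frac{2 \sqrt{-40}}{-297} + 413871 = 2 \cdot 2 i \sqrt{10} \left(- \frac{1}{297}\right) + 413871 = - \frac{4 i \sqrt{10}}{297} + 413871 = 413871 - \frac{4 i \sqrt{10}}{297}$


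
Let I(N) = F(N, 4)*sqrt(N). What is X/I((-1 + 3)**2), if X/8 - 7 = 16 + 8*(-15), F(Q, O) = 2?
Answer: -194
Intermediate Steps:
I(N) = 2*sqrt(N)
X = -776 (X = 56 + 8*(16 + 8*(-15)) = 56 + 8*(16 - 120) = 56 + 8*(-104) = 56 - 832 = -776)
X/I((-1 + 3)**2) = -776/(2*sqrt((-1 + 3)**2)) = -776/(2*sqrt(2**2)) = -776/(2*sqrt(4)) = -776/(2*2) = -776/4 = -776*1/4 = -194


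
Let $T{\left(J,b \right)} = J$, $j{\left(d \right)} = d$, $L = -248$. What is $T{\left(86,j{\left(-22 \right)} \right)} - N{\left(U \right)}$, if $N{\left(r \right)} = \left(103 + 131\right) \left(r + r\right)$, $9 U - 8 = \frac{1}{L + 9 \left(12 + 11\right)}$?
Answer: $- \frac{13478}{41} \approx -328.73$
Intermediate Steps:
$U = \frac{109}{123}$ ($U = \frac{8}{9} + \frac{1}{9 \left(-248 + 9 \left(12 + 11\right)\right)} = \frac{8}{9} + \frac{1}{9 \left(-248 + 9 \cdot 23\right)} = \frac{8}{9} + \frac{1}{9 \left(-248 + 207\right)} = \frac{8}{9} + \frac{1}{9 \left(-41\right)} = \frac{8}{9} + \frac{1}{9} \left(- \frac{1}{41}\right) = \frac{8}{9} - \frac{1}{369} = \frac{109}{123} \approx 0.88618$)
$N{\left(r \right)} = 468 r$ ($N{\left(r \right)} = 234 \cdot 2 r = 468 r$)
$T{\left(86,j{\left(-22 \right)} \right)} - N{\left(U \right)} = 86 - 468 \cdot \frac{109}{123} = 86 - \frac{17004}{41} = - \frac{13478}{41}$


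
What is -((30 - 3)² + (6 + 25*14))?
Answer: -1085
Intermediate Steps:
-((30 - 3)² + (6 + 25*14)) = -(27² + (6 + 350)) = -(729 + 356) = -1*1085 = -1085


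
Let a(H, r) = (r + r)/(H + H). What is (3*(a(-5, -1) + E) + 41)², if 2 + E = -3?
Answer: 17689/25 ≈ 707.56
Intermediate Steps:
E = -5 (E = -2 - 3 = -5)
a(H, r) = r/H (a(H, r) = (2*r)/((2*H)) = (2*r)*(1/(2*H)) = r/H)
(3*(a(-5, -1) + E) + 41)² = (3*(-1/(-5) - 5) + 41)² = (3*(-1*(-⅕) - 5) + 41)² = (3*(⅕ - 5) + 41)² = (3*(-24/5) + 41)² = (-72/5 + 41)² = (133/5)² = 17689/25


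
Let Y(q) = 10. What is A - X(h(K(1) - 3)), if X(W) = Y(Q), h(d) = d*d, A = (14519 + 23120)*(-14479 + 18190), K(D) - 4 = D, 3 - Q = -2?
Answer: 139678319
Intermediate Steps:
Q = 5 (Q = 3 - 1*(-2) = 3 + 2 = 5)
K(D) = 4 + D
A = 139678329 (A = 37639*3711 = 139678329)
h(d) = d²
X(W) = 10
A - X(h(K(1) - 3)) = 139678329 - 1*10 = 139678329 - 10 = 139678319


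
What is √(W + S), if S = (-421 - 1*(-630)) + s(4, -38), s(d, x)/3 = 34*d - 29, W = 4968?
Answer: √5498 ≈ 74.148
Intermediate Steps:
s(d, x) = -87 + 102*d (s(d, x) = 3*(34*d - 29) = 3*(-29 + 34*d) = -87 + 102*d)
S = 530 (S = (-421 - 1*(-630)) + (-87 + 102*4) = (-421 + 630) + (-87 + 408) = 209 + 321 = 530)
√(W + S) = √(4968 + 530) = √5498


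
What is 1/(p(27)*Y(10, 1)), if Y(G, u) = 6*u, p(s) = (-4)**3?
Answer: -1/384 ≈ -0.0026042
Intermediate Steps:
p(s) = -64
1/(p(27)*Y(10, 1)) = 1/(-384) = -1/384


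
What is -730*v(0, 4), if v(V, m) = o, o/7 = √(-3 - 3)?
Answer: -5110*I*√6 ≈ -12517.0*I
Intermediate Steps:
o = 7*I*√6 (o = 7*√(-3 - 3) = 7*√(-6) = 7*(I*√6) = 7*I*√6 ≈ 17.146*I)
v(V, m) = 7*I*√6
-730*v(0, 4) = -5110*I*√6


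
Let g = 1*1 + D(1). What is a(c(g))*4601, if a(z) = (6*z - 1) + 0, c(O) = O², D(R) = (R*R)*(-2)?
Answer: 23005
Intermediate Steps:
D(R) = -2*R² (D(R) = R²*(-2) = -2*R²)
g = -1 (g = 1*1 - 2*1² = 1 - 2*1 = 1 - 2 = -1)
a(z) = -1 + 6*z (a(z) = (-1 + 6*z) + 0 = -1 + 6*z)
a(c(g))*4601 = (-1 + 6*(-1)²)*4601 = (-1 + 6*1)*4601 = (-1 + 6)*4601 = 5*4601 = 23005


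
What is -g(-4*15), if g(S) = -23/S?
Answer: -23/60 ≈ -0.38333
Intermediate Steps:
-g(-4*15) = -(-23)/((-4*15)) = -(-23)/(-60) = -(-23)*(-1)/60 = -1*23/60 = -23/60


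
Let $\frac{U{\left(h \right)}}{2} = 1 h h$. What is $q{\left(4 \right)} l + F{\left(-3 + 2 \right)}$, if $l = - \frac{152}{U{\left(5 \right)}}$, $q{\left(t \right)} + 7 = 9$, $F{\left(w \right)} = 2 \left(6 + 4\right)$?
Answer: $\frac{348}{25} \approx 13.92$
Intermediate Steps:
$U{\left(h \right)} = 2 h^{2}$ ($U{\left(h \right)} = 2 \cdot 1 h h = 2 h h = 2 h^{2}$)
$F{\left(w \right)} = 20$ ($F{\left(w \right)} = 2 \cdot 10 = 20$)
$q{\left(t \right)} = 2$ ($q{\left(t \right)} = -7 + 9 = 2$)
$l = - \frac{76}{25}$ ($l = - \frac{152}{2 \cdot 5^{2}} = - \frac{152}{2 \cdot 25} = - \frac{152}{50} = \left(-152\right) \frac{1}{50} = - \frac{76}{25} \approx -3.04$)
$q{\left(4 \right)} l + F{\left(-3 + 2 \right)} = 2 \left(- \frac{76}{25}\right) + 20 = - \frac{152}{25} + 20 = \frac{348}{25}$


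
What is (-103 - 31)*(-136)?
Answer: 18224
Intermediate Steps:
(-103 - 31)*(-136) = -134*(-136) = 18224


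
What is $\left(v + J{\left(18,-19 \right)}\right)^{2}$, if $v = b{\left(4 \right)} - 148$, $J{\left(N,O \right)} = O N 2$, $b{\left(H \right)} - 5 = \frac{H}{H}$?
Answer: $682276$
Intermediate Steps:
$b{\left(H \right)} = 6$ ($b{\left(H \right)} = 5 + \frac{H}{H} = 5 + 1 = 6$)
$J{\left(N,O \right)} = 2 N O$ ($J{\left(N,O \right)} = N O 2 = 2 N O$)
$v = -142$ ($v = 6 - 148 = -142$)
$\left(v + J{\left(18,-19 \right)}\right)^{2} = \left(-142 + 2 \cdot 18 \left(-19\right)\right)^{2} = \left(-142 - 684\right)^{2} = \left(-826\right)^{2} = 682276$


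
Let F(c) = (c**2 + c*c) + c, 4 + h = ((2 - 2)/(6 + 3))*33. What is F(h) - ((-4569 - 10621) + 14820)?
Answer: 398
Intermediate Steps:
h = -4 (h = -4 + ((2 - 2)/(6 + 3))*33 = -4 + (0/9)*33 = -4 + (0*(1/9))*33 = -4 + 0*33 = -4 + 0 = -4)
F(c) = c + 2*c**2 (F(c) = (c**2 + c**2) + c = 2*c**2 + c = c + 2*c**2)
F(h) - ((-4569 - 10621) + 14820) = -4*(1 + 2*(-4)) - ((-4569 - 10621) + 14820) = -4*(1 - 8) - (-15190 + 14820) = -4*(-7) - 1*(-370) = 28 + 370 = 398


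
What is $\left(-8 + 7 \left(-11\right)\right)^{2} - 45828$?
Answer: $-38603$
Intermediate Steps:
$\left(-8 + 7 \left(-11\right)\right)^{2} - 45828 = \left(-8 - 77\right)^{2} - 45828 = \left(-85\right)^{2} - 45828 = 7225 - 45828 = -38603$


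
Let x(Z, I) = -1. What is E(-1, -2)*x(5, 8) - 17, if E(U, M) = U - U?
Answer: -17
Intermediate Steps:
E(U, M) = 0
E(-1, -2)*x(5, 8) - 17 = 0*(-1) - 17 = 0 - 17 = -17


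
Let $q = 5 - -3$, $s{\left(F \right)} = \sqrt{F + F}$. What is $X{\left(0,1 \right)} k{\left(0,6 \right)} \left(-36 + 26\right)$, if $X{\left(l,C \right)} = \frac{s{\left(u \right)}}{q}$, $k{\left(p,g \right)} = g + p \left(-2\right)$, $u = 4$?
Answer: $- 15 \sqrt{2} \approx -21.213$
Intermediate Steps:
$s{\left(F \right)} = \sqrt{2} \sqrt{F}$ ($s{\left(F \right)} = \sqrt{2 F} = \sqrt{2} \sqrt{F}$)
$q = 8$ ($q = 5 + 3 = 8$)
$k{\left(p,g \right)} = g - 2 p$
$X{\left(l,C \right)} = \frac{\sqrt{2}}{4}$ ($X{\left(l,C \right)} = \frac{\sqrt{2} \sqrt{4}}{8} = \sqrt{2} \cdot 2 \cdot \frac{1}{8} = 2 \sqrt{2} \cdot \frac{1}{8} = \frac{\sqrt{2}}{4}$)
$X{\left(0,1 \right)} k{\left(0,6 \right)} \left(-36 + 26\right) = \frac{\sqrt{2}}{4} \left(6 - 0\right) \left(-36 + 26\right) = \frac{\sqrt{2}}{4} \left(6 + 0\right) \left(-10\right) = \frac{\sqrt{2}}{4} \cdot 6 \left(-10\right) = \frac{3 \sqrt{2}}{2} \left(-10\right) = - 15 \sqrt{2}$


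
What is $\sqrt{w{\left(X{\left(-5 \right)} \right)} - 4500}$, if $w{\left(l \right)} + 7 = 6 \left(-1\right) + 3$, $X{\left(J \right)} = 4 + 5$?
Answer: $i \sqrt{4510} \approx 67.156 i$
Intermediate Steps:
$X{\left(J \right)} = 9$
$w{\left(l \right)} = -10$ ($w{\left(l \right)} = -7 + \left(6 \left(-1\right) + 3\right) = -7 + \left(-6 + 3\right) = -7 - 3 = -10$)
$\sqrt{w{\left(X{\left(-5 \right)} \right)} - 4500} = \sqrt{-10 - 4500} = \sqrt{-4510} = i \sqrt{4510}$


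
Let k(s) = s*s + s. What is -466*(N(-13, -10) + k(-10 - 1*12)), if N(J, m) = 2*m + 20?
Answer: -215292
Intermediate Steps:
N(J, m) = 20 + 2*m
k(s) = s + s**2 (k(s) = s**2 + s = s + s**2)
-466*(N(-13, -10) + k(-10 - 1*12)) = -466*((20 + 2*(-10)) + (-10 - 1*12)*(1 + (-10 - 1*12))) = -466*((20 - 20) + (-10 - 12)*(1 + (-10 - 12))) = -466*(0 - 22*(1 - 22)) = -466*(0 - 22*(-21)) = -466*(0 + 462) = -466*462 = -215292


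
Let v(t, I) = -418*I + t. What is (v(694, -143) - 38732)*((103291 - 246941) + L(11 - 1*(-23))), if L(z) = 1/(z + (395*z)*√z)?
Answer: -25598500044890188/8198403 + 390260*√34/8198403 ≈ -3.1224e+9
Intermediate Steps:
v(t, I) = t - 418*I
L(z) = 1/(z + 395*z^(3/2))
(v(694, -143) - 38732)*((103291 - 246941) + L(11 - 1*(-23))) = ((694 - 418*(-143)) - 38732)*((103291 - 246941) + 1/((11 - 1*(-23)) + 395*(11 - 1*(-23))^(3/2))) = ((694 + 59774) - 38732)*(-143650 + 1/((11 + 23) + 395*(11 + 23)^(3/2))) = (60468 - 38732)*(-143650 + 1/(34 + 395*34^(3/2))) = 21736*(-143650 + 1/(34 + 395*(34*√34))) = 21736*(-143650 + 1/(34 + 13430*√34)) = -3122376400 + 21736/(34 + 13430*√34)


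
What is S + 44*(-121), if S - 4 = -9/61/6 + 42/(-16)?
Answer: -2597453/488 ≈ -5322.6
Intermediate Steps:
S = 659/488 (S = 4 + (-9/61/6 + 42/(-16)) = 4 + (-9*1/61*(⅙) + 42*(-1/16)) = 4 + (-9/61*⅙ - 21/8) = 4 + (-3/122 - 21/8) = 4 - 1293/488 = 659/488 ≈ 1.3504)
S + 44*(-121) = 659/488 + 44*(-121) = 659/488 - 5324 = -2597453/488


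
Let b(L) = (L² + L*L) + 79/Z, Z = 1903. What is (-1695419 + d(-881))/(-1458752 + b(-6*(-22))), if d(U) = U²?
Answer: 1749347974/2709689233 ≈ 0.64559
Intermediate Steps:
b(L) = 79/1903 + 2*L² (b(L) = (L² + L*L) + 79/1903 = (L² + L²) + 79*(1/1903) = 2*L² + 79/1903 = 79/1903 + 2*L²)
(-1695419 + d(-881))/(-1458752 + b(-6*(-22))) = (-1695419 + (-881)²)/(-1458752 + (79/1903 + 2*(-6*(-22))²)) = (-1695419 + 776161)/(-1458752 + (79/1903 + 2*132²)) = -919258/(-1458752 + (79/1903 + 2*17424)) = -919258/(-1458752 + (79/1903 + 34848)) = -919258/(-1458752 + 66315823/1903) = -919258/(-2709689233/1903) = -919258*(-1903/2709689233) = 1749347974/2709689233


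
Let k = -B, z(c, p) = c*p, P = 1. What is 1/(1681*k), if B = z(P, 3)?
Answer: -1/5043 ≈ -0.00019829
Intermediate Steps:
B = 3 (B = 1*3 = 3)
k = -3 (k = -1*3 = -3)
1/(1681*k) = 1/(1681*(-3)) = 1/(-5043) = -1/5043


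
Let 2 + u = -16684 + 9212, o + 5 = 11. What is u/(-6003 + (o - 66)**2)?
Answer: 7474/2403 ≈ 3.1103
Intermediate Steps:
o = 6 (o = -5 + 11 = 6)
u = -7474 (u = -2 + (-16684 + 9212) = -2 - 7472 = -7474)
u/(-6003 + (o - 66)**2) = -7474/(-6003 + (6 - 66)**2) = -7474/(-6003 + (-60)**2) = -7474/(-6003 + 3600) = -7474/(-2403) = -7474*(-1/2403) = 7474/2403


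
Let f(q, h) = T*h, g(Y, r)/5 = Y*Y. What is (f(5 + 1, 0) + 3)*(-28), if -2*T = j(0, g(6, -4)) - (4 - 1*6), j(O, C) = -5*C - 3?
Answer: -84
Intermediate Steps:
g(Y, r) = 5*Y**2 (g(Y, r) = 5*(Y*Y) = 5*Y**2)
j(O, C) = -3 - 5*C
T = 901/2 (T = -((-3 - 25*6**2) - (4 - 1*6))/2 = -((-3 - 25*36) - (4 - 6))/2 = -((-3 - 5*180) - 1*(-2))/2 = -((-3 - 900) + 2)/2 = -(-903 + 2)/2 = -1/2*(-901) = 901/2 ≈ 450.50)
f(q, h) = 901*h/2
(f(5 + 1, 0) + 3)*(-28) = ((901/2)*0 + 3)*(-28) = (0 + 3)*(-28) = 3*(-28) = -84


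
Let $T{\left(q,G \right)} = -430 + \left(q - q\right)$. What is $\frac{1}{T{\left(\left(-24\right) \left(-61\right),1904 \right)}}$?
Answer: $- \frac{1}{430} \approx -0.0023256$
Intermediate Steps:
$T{\left(q,G \right)} = -430$ ($T{\left(q,G \right)} = -430 + 0 = -430$)
$\frac{1}{T{\left(\left(-24\right) \left(-61\right),1904 \right)}} = \frac{1}{-430} = - \frac{1}{430}$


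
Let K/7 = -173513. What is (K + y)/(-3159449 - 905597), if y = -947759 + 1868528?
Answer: 146911/2032523 ≈ 0.072280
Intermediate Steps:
K = -1214591 (K = 7*(-173513) = -1214591)
y = 920769
(K + y)/(-3159449 - 905597) = (-1214591 + 920769)/(-3159449 - 905597) = -293822/(-4065046) = -293822*(-1/4065046) = 146911/2032523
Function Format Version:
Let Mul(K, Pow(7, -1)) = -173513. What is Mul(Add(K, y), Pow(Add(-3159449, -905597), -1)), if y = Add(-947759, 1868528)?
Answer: Rational(146911, 2032523) ≈ 0.072280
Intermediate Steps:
K = -1214591 (K = Mul(7, -173513) = -1214591)
y = 920769
Mul(Add(K, y), Pow(Add(-3159449, -905597), -1)) = Mul(Add(-1214591, 920769), Pow(Add(-3159449, -905597), -1)) = Mul(-293822, Pow(-4065046, -1)) = Mul(-293822, Rational(-1, 4065046)) = Rational(146911, 2032523)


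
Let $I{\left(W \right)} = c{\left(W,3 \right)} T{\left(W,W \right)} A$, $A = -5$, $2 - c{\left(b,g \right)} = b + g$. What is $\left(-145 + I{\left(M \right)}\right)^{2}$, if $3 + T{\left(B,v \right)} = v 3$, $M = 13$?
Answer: $5640625$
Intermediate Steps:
$c{\left(b,g \right)} = 2 - b - g$ ($c{\left(b,g \right)} = 2 - \left(b + g\right) = 2 - b - g$)
$T{\left(B,v \right)} = -3 + 3 v$ ($T{\left(B,v \right)} = -3 + v 3 = -3 + 3 v$)
$I{\left(W \right)} = - 5 \left(-1 - W\right) \left(-3 + 3 W\right)$ ($I{\left(W \right)} = \left(2 - W - 3\right) \left(-3 + 3 W\right) \left(-5\right) = \left(-1 - W\right) \left(-3 + 3 W\right) \left(-5\right) = - 5 \left(-1 - W\right) \left(-3 + 3 W\right)$)
$\left(-145 + I{\left(M \right)}\right)^{2} = \left(-145 - \left(15 - 15 \cdot 13^{2}\right)\right)^{2} = \left(-145 + \left(-15 + 15 \cdot 169\right)\right)^{2} = \left(-145 + \left(-15 + 2535\right)\right)^{2} = \left(-145 + 2520\right)^{2} = 2375^{2} = 5640625$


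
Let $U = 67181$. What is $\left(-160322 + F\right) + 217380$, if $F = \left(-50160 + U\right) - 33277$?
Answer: $40802$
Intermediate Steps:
$F = -16256$ ($F = \left(-50160 + 67181\right) - 33277 = 17021 - 33277 = -16256$)
$\left(-160322 + F\right) + 217380 = \left(-160322 - 16256\right) + 217380 = -176578 + 217380 = 40802$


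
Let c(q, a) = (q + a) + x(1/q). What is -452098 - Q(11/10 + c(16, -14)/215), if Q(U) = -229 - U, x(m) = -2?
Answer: -4518679/10 ≈ -4.5187e+5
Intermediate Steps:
c(q, a) = -2 + a + q (c(q, a) = (q + a) - 2 = (a + q) - 2 = -2 + a + q)
-452098 - Q(11/10 + c(16, -14)/215) = -452098 - (-229 - (11/10 + (-2 - 14 + 16)/215)) = -452098 - (-229 - (11*(⅒) + 0*(1/215))) = -452098 - (-229 - (11/10 + 0)) = -452098 - (-229 - 1*11/10) = -452098 - (-229 - 11/10) = -452098 - 1*(-2301/10) = -452098 + 2301/10 = -4518679/10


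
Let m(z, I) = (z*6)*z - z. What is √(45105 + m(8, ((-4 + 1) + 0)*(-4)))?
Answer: √45481 ≈ 213.26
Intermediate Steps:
m(z, I) = -z + 6*z² (m(z, I) = (6*z)*z - z = 6*z² - z = -z + 6*z²)
√(45105 + m(8, ((-4 + 1) + 0)*(-4))) = √(45105 + 8*(-1 + 6*8)) = √(45105 + 8*(-1 + 48)) = √(45105 + 8*47) = √(45105 + 376) = √45481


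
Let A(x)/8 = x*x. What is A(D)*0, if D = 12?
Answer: 0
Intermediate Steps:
A(x) = 8*x**2 (A(x) = 8*(x*x) = 8*x**2)
A(D)*0 = (8*12**2)*0 = (8*144)*0 = 1152*0 = 0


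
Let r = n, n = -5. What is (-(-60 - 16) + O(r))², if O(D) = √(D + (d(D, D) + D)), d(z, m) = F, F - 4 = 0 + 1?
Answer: (76 + I*√5)² ≈ 5771.0 + 339.88*I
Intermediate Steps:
F = 5 (F = 4 + (0 + 1) = 4 + 1 = 5)
d(z, m) = 5
r = -5
O(D) = √(5 + 2*D) (O(D) = √(D + (5 + D)) = √(5 + 2*D))
(-(-60 - 16) + O(r))² = (-(-60 - 16) + √(5 + 2*(-5)))² = (-1*(-76) + √(5 - 10))² = (76 + √(-5))² = (76 + I*√5)²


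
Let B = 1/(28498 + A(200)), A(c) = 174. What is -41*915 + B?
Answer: -1075630079/28672 ≈ -37515.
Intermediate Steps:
B = 1/28672 (B = 1/(28498 + 174) = 1/28672 ≈ 3.4877e-5)
-41*915 + B = -41*915 + 1/28672 = -37515 + 1/28672 = -1075630079/28672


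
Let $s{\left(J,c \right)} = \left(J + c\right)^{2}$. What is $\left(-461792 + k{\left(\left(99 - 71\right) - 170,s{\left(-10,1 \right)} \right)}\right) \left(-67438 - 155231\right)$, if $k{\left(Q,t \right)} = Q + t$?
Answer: $102840345657$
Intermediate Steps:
$\left(-461792 + k{\left(\left(99 - 71\right) - 170,s{\left(-10,1 \right)} \right)}\right) \left(-67438 - 155231\right) = \left(-461792 + \left(\left(\left(99 - 71\right) - 170\right) + \left(-10 + 1\right)^{2}\right)\right) \left(-67438 - 155231\right) = \left(-461792 + \left(\left(28 - 170\right) + \left(-9\right)^{2}\right)\right) \left(-222669\right) = \left(-461792 + \left(-142 + 81\right)\right) \left(-222669\right) = \left(-461792 - 61\right) \left(-222669\right) = \left(-461853\right) \left(-222669\right) = 102840345657$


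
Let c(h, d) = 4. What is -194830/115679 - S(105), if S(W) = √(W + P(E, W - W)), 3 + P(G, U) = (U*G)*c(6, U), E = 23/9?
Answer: -194830/115679 - √102 ≈ -11.784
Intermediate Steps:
E = 23/9 (E = 23*(⅑) = 23/9 ≈ 2.5556)
P(G, U) = -3 + 4*G*U (P(G, U) = -3 + (U*G)*4 = -3 + (G*U)*4 = -3 + 4*G*U)
S(W) = √(-3 + W) (S(W) = √(W + (-3 + 4*(23/9)*(W - W))) = √(W + (-3 + 4*(23/9)*0)) = √(W + (-3 + 0)) = √(W - 3) = √(-3 + W))
-194830/115679 - S(105) = -194830/115679 - √(-3 + 105) = -194830*1/115679 - √102 = -194830/115679 - √102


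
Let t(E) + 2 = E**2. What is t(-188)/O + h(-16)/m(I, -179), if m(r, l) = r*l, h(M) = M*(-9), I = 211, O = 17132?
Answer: 666182495/323529254 ≈ 2.0591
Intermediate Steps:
h(M) = -9*M
m(r, l) = l*r
t(E) = -2 + E**2
t(-188)/O + h(-16)/m(I, -179) = (-2 + (-188)**2)/17132 + (-9*(-16))/((-179*211)) = (-2 + 35344)*(1/17132) + 144/(-37769) = 35342*(1/17132) + 144*(-1/37769) = 17671/8566 - 144/37769 = 666182495/323529254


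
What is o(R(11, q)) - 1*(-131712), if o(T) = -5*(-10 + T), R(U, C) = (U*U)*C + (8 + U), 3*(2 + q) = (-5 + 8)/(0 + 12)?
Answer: 1593919/12 ≈ 1.3283e+5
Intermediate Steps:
q = -23/12 (q = -2 + ((-5 + 8)/(0 + 12))/3 = -2 + (3/12)/3 = -2 + (3*(1/12))/3 = -2 + (1/3)*(1/4) = -2 + 1/12 = -23/12 ≈ -1.9167)
R(U, C) = 8 + U + C*U**2 (R(U, C) = U**2*C + (8 + U) = C*U**2 + (8 + U) = 8 + U + C*U**2)
o(T) = 50 - 5*T
o(R(11, q)) - 1*(-131712) = (50 - 5*(8 + 11 - 23/12*11**2)) - 1*(-131712) = (50 - 5*(8 + 11 - 23/12*121)) + 131712 = (50 - 5*(8 + 11 - 2783/12)) + 131712 = (50 - 5*(-2555/12)) + 131712 = (50 + 12775/12) + 131712 = 13375/12 + 131712 = 1593919/12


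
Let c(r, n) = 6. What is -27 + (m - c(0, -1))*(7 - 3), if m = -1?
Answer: -55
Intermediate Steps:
-27 + (m - c(0, -1))*(7 - 3) = -27 + (-1 - 1*6)*(7 - 3) = -27 + (-1 - 6)*4 = -27 - 7*4 = -27 - 28 = -55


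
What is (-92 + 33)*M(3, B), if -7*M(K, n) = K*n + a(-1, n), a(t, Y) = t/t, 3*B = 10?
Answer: 649/7 ≈ 92.714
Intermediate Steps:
B = 10/3 (B = (⅓)*10 = 10/3 ≈ 3.3333)
a(t, Y) = 1
M(K, n) = -⅐ - K*n/7 (M(K, n) = -(K*n + 1)/7 = -(1 + K*n)/7 = -⅐ - K*n/7)
(-92 + 33)*M(3, B) = (-92 + 33)*(-⅐ - ⅐*3*10/3) = -59*(-⅐ - 10/7) = -59*(-11/7) = 649/7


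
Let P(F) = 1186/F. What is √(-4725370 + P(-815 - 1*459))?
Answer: I*√39130796679/91 ≈ 2173.8*I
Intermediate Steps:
√(-4725370 + P(-815 - 1*459)) = √(-4725370 + 1186/(-815 - 1*459)) = √(-4725370 + 1186/(-815 - 459)) = √(-4725370 + 1186/(-1274)) = √(-4725370 + 1186*(-1/1274)) = √(-4725370 - 593/637) = √(-3010061283/637) = I*√39130796679/91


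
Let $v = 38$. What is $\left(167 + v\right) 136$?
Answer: $27880$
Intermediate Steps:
$\left(167 + v\right) 136 = \left(167 + 38\right) 136 = 205 \cdot 136 = 27880$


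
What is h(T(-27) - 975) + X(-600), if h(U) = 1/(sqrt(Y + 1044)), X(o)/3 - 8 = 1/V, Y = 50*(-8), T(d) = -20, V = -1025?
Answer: 24597/1025 + sqrt(161)/322 ≈ 24.036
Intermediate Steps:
Y = -400
X(o) = 24597/1025 (X(o) = 24 + 3/(-1025) = 24 + 3*(-1/1025) = 24 - 3/1025 = 24597/1025)
h(U) = sqrt(161)/322 (h(U) = 1/(sqrt(-400 + 1044)) = 1/(sqrt(644)) = 1/(2*sqrt(161)) = sqrt(161)/322)
h(T(-27) - 975) + X(-600) = sqrt(161)/322 + 24597/1025 = 24597/1025 + sqrt(161)/322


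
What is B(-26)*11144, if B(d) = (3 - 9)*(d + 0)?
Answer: 1738464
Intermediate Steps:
B(d) = -6*d
B(-26)*11144 = -6*(-26)*11144 = 156*11144 = 1738464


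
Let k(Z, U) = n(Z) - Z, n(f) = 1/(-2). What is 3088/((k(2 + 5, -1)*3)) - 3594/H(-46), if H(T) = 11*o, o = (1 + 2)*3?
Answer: -85906/495 ≈ -173.55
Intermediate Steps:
n(f) = -1/2
o = 9 (o = 3*3 = 9)
k(Z, U) = -1/2 - Z
H(T) = 99 (H(T) = 11*9 = 99)
3088/((k(2 + 5, -1)*3)) - 3594/H(-46) = 3088/(((-1/2 - (2 + 5))*3)) - 3594/99 = 3088/(((-1/2 - 1*7)*3)) - 3594*1/99 = 3088/(((-1/2 - 7)*3)) - 1198/33 = 3088/((-15/2*3)) - 1198/33 = 3088/(-45/2) - 1198/33 = 3088*(-2/45) - 1198/33 = -6176/45 - 1198/33 = -85906/495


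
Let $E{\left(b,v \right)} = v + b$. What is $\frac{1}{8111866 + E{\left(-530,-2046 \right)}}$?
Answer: $\frac{1}{8109290} \approx 1.2332 \cdot 10^{-7}$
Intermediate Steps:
$E{\left(b,v \right)} = b + v$
$\frac{1}{8111866 + E{\left(-530,-2046 \right)}} = \frac{1}{8111866 - 2576} = \frac{1}{8109290}$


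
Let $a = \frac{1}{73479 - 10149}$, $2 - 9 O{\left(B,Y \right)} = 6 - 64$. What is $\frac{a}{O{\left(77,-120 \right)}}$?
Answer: $\frac{1}{422200} \approx 2.3685 \cdot 10^{-6}$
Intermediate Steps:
$O{\left(B,Y \right)} = \frac{20}{3}$ ($O{\left(B,Y \right)} = \frac{2}{9} - \frac{6 - 64}{9} = \frac{2}{9} - - \frac{58}{9} = \frac{2}{9} + \frac{58}{9} = \frac{20}{3}$)
$a = \frac{1}{63330} \approx 1.579 \cdot 10^{-5}$
$\frac{a}{O{\left(77,-120 \right)}} = \frac{1}{63330 \cdot \frac{20}{3}} = \frac{1}{63330} \cdot \frac{3}{20} = \frac{1}{422200}$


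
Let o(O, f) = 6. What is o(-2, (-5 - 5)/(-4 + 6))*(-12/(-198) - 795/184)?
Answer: -25867/1012 ≈ -25.560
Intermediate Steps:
o(-2, (-5 - 5)/(-4 + 6))*(-12/(-198) - 795/184) = 6*(-12/(-198) - 795/184) = 6*(-12*(-1/198) - 795*1/184) = 6*(2/33 - 795/184) = 6*(-25867/6072) = -25867/1012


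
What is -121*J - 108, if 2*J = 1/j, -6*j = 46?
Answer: -4605/46 ≈ -100.11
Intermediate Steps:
j = -23/3 (j = -1/6*46 = -23/3 ≈ -7.6667)
J = -3/46 (J = 1/(2*(-23/3)) = (1/2)*(-3/23) = -3/46 ≈ -0.065217)
-121*J - 108 = -121*(-3/46) - 108 = 363/46 - 108 = -4605/46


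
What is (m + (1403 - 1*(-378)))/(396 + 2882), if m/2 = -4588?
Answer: -7395/3278 ≈ -2.2559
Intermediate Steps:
m = -9176 (m = 2*(-4588) = -9176)
(m + (1403 - 1*(-378)))/(396 + 2882) = (-9176 + (1403 - 1*(-378)))/(396 + 2882) = (-9176 + (1403 + 378))/3278 = (-9176 + 1781)*(1/3278) = -7395*1/3278 = -7395/3278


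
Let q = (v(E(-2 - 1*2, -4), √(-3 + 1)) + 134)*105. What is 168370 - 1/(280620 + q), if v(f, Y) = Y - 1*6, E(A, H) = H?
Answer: 485305791066548/2882376855 + 7*I*√2/5764753710 ≈ 1.6837e+5 + 1.7172e-9*I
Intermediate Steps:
v(f, Y) = -6 + Y (v(f, Y) = Y - 6 = -6 + Y)
q = 13440 + 105*I*√2 (q = ((-6 + √(-3 + 1)) + 134)*105 = ((-6 + √(-2)) + 134)*105 = ((-6 + I*√2) + 134)*105 = (128 + I*√2)*105 = 13440 + 105*I*√2 ≈ 13440.0 + 148.49*I)
168370 - 1/(280620 + q) = 168370 - 1/(280620 + (13440 + 105*I*√2)) = 168370 - 1/(294060 + 105*I*√2)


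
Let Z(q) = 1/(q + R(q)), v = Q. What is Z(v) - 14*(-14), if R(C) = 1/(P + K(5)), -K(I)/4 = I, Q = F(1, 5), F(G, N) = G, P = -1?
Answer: 3941/20 ≈ 197.05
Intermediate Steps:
Q = 1
K(I) = -4*I
v = 1
R(C) = -1/21 (R(C) = 1/(-1 - 4*5) = 1/(-1 - 20) = 1/(-21) = -1/21)
Z(q) = 1/(-1/21 + q) (Z(q) = 1/(q - 1/21) = 1/(-1/21 + q))
Z(v) - 14*(-14) = 21/(-1 + 21*1) - 14*(-14) = 21/(-1 + 21) + 196 = 21/20 + 196 = 3941/20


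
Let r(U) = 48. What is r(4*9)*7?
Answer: 336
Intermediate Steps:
r(4*9)*7 = 48*7 = 336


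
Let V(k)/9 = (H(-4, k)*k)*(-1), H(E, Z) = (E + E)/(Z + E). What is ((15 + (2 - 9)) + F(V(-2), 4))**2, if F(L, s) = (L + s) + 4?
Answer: 1600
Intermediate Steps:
H(E, Z) = 2*E/(E + Z) (H(E, Z) = (2*E)/(E + Z) = 2*E/(E + Z))
V(k) = 72*k/(-4 + k) (V(k) = 9*(((2*(-4)/(-4 + k))*k)*(-1)) = 9*(((-8/(-4 + k))*k)*(-1)) = 9*(-8*k/(-4 + k)*(-1)) = 9*(8*k/(-4 + k)) = 72*k/(-4 + k))
F(L, s) = 4 + L + s
((15 + (2 - 9)) + F(V(-2), 4))**2 = ((15 + (2 - 9)) + (4 + 72*(-2)/(-4 - 2) + 4))**2 = ((15 - 7) + (4 + 72*(-2)/(-6) + 4))**2 = (8 + (4 + 72*(-2)*(-1/6) + 4))**2 = (8 + (4 + 24 + 4))**2 = (8 + 32)**2 = 40**2 = 1600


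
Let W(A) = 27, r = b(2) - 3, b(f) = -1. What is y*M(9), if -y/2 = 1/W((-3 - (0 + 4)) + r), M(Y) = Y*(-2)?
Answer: 4/3 ≈ 1.3333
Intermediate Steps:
r = -4 (r = -1 - 3 = -4)
M(Y) = -2*Y
y = -2/27 ≈ -0.074074
y*M(9) = -(-4)*9/27 = -2/27*(-18) = 4/3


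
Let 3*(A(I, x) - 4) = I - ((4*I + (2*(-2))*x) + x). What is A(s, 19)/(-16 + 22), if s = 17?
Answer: 1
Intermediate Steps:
A(I, x) = 4 + x - I (A(I, x) = 4 + (I - ((4*I + (2*(-2))*x) + x))/3 = 4 + (I - ((4*I - 4*x) + x))/3 = 4 + (I - ((-4*x + 4*I) + x))/3 = 4 + (I - (-3*x + 4*I))/3 = 4 + (I + (-4*I + 3*x))/3 = 4 + (-3*I + 3*x)/3 = 4 + (x - I) = 4 + x - I)
A(s, 19)/(-16 + 22) = (4 + 19 - 1*17)/(-16 + 22) = (4 + 19 - 17)/6 = (⅙)*6 = 1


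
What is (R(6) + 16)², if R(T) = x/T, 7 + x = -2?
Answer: 841/4 ≈ 210.25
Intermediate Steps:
x = -9 (x = -7 - 2 = -9)
R(T) = -9/T
(R(6) + 16)² = (-9/6 + 16)² = (-9*⅙ + 16)² = (-3/2 + 16)² = (29/2)² = 841/4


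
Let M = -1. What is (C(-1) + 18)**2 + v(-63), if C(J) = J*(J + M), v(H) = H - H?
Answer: 400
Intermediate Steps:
v(H) = 0
C(J) = J*(-1 + J) (C(J) = J*(J - 1) = J*(-1 + J))
(C(-1) + 18)**2 + v(-63) = (-(-1 - 1) + 18)**2 + 0 = (-1*(-2) + 18)**2 + 0 = (2 + 18)**2 + 0 = 20**2 + 0 = 400 + 0 = 400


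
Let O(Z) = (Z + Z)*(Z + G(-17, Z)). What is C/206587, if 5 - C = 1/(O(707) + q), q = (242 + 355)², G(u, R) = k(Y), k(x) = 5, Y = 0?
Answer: 6815884/281614646899 ≈ 2.4203e-5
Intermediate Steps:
G(u, R) = 5
q = 356409 (q = 597² = 356409)
O(Z) = 2*Z*(5 + Z) (O(Z) = (Z + Z)*(Z + 5) = (2*Z)*(5 + Z) = 2*Z*(5 + Z))
C = 6815884/1363177 (C = 5 - 1/(2*707*(5 + 707) + 356409) = 5 - 1/(2*707*712 + 356409) = 5 - 1/(1006768 + 356409) = 5 - 1/1363177 = 6815884/1363177 ≈ 5.0000)
C/206587 = (6815884/1363177)/206587 = (6815884/1363177)*(1/206587) = 6815884/281614646899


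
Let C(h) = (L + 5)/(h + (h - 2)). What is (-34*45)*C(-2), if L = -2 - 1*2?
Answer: 255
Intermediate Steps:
L = -4 (L = -2 - 2 = -4)
C(h) = 1/(-2 + 2*h) (C(h) = (-4 + 5)/(h + (h - 2)) = 1/(h + (-2 + h)) = 1/(-2 + 2*h))
(-34*45)*C(-2) = (-34*45)*(1/(2*(-1 - 2))) = -765/(-3) = -765*(-1)/3 = -1530*(-1/6) = 255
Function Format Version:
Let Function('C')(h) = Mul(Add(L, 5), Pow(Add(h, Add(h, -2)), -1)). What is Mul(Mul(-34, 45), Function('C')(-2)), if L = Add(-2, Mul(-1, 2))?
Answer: 255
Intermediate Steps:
L = -4 (L = Add(-2, -2) = -4)
Function('C')(h) = Pow(Add(-2, Mul(2, h)), -1) (Function('C')(h) = Mul(Add(-4, 5), Pow(Add(h, Add(h, -2)), -1)) = Mul(1, Pow(Add(h, Add(-2, h)), -1)) = Mul(1, Pow(Add(-2, Mul(2, h)), -1)) = Pow(Add(-2, Mul(2, h)), -1))
Mul(Mul(-34, 45), Function('C')(-2)) = Mul(Mul(-34, 45), Mul(Rational(1, 2), Pow(Add(-1, -2), -1))) = Mul(-1530, Mul(Rational(1, 2), Pow(-3, -1))) = Mul(-1530, Mul(Rational(1, 2), Rational(-1, 3))) = Mul(-1530, Rational(-1, 6)) = 255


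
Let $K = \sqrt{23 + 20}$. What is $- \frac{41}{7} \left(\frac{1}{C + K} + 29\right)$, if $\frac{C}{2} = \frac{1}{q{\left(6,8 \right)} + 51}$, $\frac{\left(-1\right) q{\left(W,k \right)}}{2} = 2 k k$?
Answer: $- \frac{2148624229}{12649497} - \frac{1723025 \sqrt{43}}{12649497} \approx -170.75$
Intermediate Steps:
$K = \sqrt{43} \approx 6.5574$
$q{\left(W,k \right)} = - 4 k^{2}$ ($q{\left(W,k \right)} = - 2 \cdot 2 k k = - 2 \cdot 2 k^{2} = - 4 k^{2}$)
$C = - \frac{2}{205}$ ($C = \frac{2}{- 4 \cdot 8^{2} + 51} = \frac{2}{\left(-4\right) 64 + 51} = \frac{2}{-256 + 51} = \frac{2}{-205} = 2 \left(- \frac{1}{205}\right) = - \frac{2}{205} \approx -0.0097561$)
$- \frac{41}{7} \left(\frac{1}{C + K} + 29\right) = - \frac{41}{7} \left(\frac{1}{- \frac{2}{205} + \sqrt{43}} + 29\right) = \left(-41\right) \frac{1}{7} \left(29 + \frac{1}{- \frac{2}{205} + \sqrt{43}}\right) = - \frac{41 \left(29 + \frac{1}{- \frac{2}{205} + \sqrt{43}}\right)}{7} = - \frac{1189}{7} - \frac{41}{7 \left(- \frac{2}{205} + \sqrt{43}\right)}$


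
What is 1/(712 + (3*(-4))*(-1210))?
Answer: 1/15232 ≈ 6.5651e-5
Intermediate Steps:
1/(712 + (3*(-4))*(-1210)) = 1/(712 - 12*(-1210)) = 1/(712 + 14520) = 1/15232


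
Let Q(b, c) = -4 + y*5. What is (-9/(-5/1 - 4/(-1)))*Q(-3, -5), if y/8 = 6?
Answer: 2124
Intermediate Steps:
y = 48 (y = 8*6 = 48)
Q(b, c) = 236 (Q(b, c) = -4 + 48*5 = -4 + 240 = 236)
(-9/(-5/1 - 4/(-1)))*Q(-3, -5) = (-9/(-5/1 - 4/(-1)))*236 = (-9/(-5*1 - 4*(-1)))*236 = (-9/(-5 + 4))*236 = (-9/(-1))*236 = -1*(-9)*236 = 9*236 = 2124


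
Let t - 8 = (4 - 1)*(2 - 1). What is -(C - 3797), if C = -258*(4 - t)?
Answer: 1991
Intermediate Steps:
t = 11 (t = 8 + (4 - 1)*(2 - 1) = 8 + 3*1 = 8 + 3 = 11)
C = 1806 (C = -258*(4 - 1*11) = -258*(4 - 11) = -258*(-7) = 1806)
-(C - 3797) = -(1806 - 3797) = -1*(-1991) = 1991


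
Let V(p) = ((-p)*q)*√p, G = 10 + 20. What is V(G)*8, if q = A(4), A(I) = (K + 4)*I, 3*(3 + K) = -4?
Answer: 320*√30 ≈ 1752.7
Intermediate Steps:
K = -13/3 (K = -3 + (⅓)*(-4) = -3 - 4/3 = -13/3 ≈ -4.3333)
A(I) = -I/3 (A(I) = (-13/3 + 4)*I = -I/3)
q = -4/3 (q = -⅓*4 = -4/3 ≈ -1.3333)
G = 30
V(p) = 4*p^(3/2)/3 (V(p) = (-p*(-4/3))*√p = (4*p/3)*√p = 4*p^(3/2)/3)
V(G)*8 = (4*30^(3/2)/3)*8 = (4*(30*√30)/3)*8 = (40*√30)*8 = 320*√30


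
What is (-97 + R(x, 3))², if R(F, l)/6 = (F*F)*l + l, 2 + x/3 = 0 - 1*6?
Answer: 105863521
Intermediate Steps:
x = -24 (x = -6 + 3*(0 - 1*6) = -6 + 3*(0 - 6) = -6 + 3*(-6) = -6 - 18 = -24)
R(F, l) = 6*l + 6*l*F² (R(F, l) = 6*((F*F)*l + l) = 6*(F²*l + l) = 6*(l*F² + l) = 6*(l + l*F²) = 6*l + 6*l*F²)
(-97 + R(x, 3))² = (-97 + 6*3*(1 + (-24)²))² = (-97 + 6*3*(1 + 576))² = (-97 + 6*3*577)² = (-97 + 10386)² = 10289² = 105863521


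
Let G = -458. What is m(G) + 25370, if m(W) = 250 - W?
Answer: 26078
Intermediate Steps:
m(G) + 25370 = (250 - 1*(-458)) + 25370 = (250 + 458) + 25370 = 708 + 25370 = 26078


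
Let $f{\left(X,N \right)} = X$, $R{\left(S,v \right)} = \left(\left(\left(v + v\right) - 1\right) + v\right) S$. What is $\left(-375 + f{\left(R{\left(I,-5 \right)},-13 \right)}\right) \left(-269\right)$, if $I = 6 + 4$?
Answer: $143915$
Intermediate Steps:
$I = 10$
$R{\left(S,v \right)} = S \left(-1 + 3 v\right)$ ($R{\left(S,v \right)} = \left(\left(2 v - 1\right) + v\right) S = \left(\left(-1 + 2 v\right) + v\right) S = \left(-1 + 3 v\right) S = S \left(-1 + 3 v\right)$)
$\left(-375 + f{\left(R{\left(I,-5 \right)},-13 \right)}\right) \left(-269\right) = \left(-375 + 10 \left(-1 + 3 \left(-5\right)\right)\right) \left(-269\right) = \left(-375 + 10 \left(-1 - 15\right)\right) \left(-269\right) = \left(-375 + 10 \left(-16\right)\right) \left(-269\right) = \left(-375 - 160\right) \left(-269\right) = \left(-535\right) \left(-269\right) = 143915$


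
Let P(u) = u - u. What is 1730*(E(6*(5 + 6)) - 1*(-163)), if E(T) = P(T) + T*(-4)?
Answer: -174730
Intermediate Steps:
P(u) = 0
E(T) = -4*T (E(T) = 0 + T*(-4) = 0 - 4*T = -4*T)
1730*(E(6*(5 + 6)) - 1*(-163)) = 1730*(-24*(5 + 6) - 1*(-163)) = 1730*(-24*11 + 163) = 1730*(-4*66 + 163) = 1730*(-264 + 163) = 1730*(-101) = -174730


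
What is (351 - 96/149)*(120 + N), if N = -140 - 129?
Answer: -52203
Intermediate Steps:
N = -269
(351 - 96/149)*(120 + N) = (351 - 96/149)*(120 - 269) = (351 - 96*1/149)*(-149) = (351 - 96/149)*(-149) = (52203/149)*(-149) = -52203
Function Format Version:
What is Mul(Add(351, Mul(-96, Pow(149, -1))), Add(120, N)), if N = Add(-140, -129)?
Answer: -52203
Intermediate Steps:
N = -269
Mul(Add(351, Mul(-96, Pow(149, -1))), Add(120, N)) = Mul(Add(351, Mul(-96, Pow(149, -1))), Add(120, -269)) = Mul(Add(351, Mul(-96, Rational(1, 149))), -149) = Mul(Add(351, Rational(-96, 149)), -149) = Mul(Rational(52203, 149), -149) = -52203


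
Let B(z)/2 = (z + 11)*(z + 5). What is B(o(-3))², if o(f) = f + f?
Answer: 100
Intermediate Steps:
o(f) = 2*f
B(z) = 2*(5 + z)*(11 + z) (B(z) = 2*((z + 11)*(z + 5)) = 2*((11 + z)*(5 + z)) = 2*((5 + z)*(11 + z)) = 2*(5 + z)*(11 + z))
B(o(-3))² = (110 + 2*(2*(-3))² + 32*(2*(-3)))² = (110 + 2*(-6)² + 32*(-6))² = (110 + 2*36 - 192)² = (110 + 72 - 192)² = (-10)² = 100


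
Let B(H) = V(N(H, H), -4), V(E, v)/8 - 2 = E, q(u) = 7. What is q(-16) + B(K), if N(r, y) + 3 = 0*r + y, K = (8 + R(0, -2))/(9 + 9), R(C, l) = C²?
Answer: 23/9 ≈ 2.5556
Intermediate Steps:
K = 4/9 (K = (8 + 0²)/(9 + 9) = (8 + 0)/18 = 8*(1/18) = 4/9 ≈ 0.44444)
N(r, y) = -3 + y (N(r, y) = -3 + (0*r + y) = -3 + (0 + y) = -3 + y)
V(E, v) = 16 + 8*E
B(H) = -8 + 8*H (B(H) = 16 + 8*(-3 + H) = 16 + (-24 + 8*H) = -8 + 8*H)
q(-16) + B(K) = 7 + (-8 + 8*(4/9)) = 7 + (-8 + 32/9) = 7 - 40/9 = 23/9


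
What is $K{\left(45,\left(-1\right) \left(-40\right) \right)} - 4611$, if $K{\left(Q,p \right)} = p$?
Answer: $-4571$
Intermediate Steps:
$K{\left(45,\left(-1\right) \left(-40\right) \right)} - 4611 = \left(-1\right) \left(-40\right) - 4611 = 40 - 4611 = -4571$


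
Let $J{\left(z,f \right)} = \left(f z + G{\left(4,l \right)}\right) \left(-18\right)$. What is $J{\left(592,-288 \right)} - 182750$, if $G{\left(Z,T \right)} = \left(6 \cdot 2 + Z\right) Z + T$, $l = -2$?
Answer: $2885062$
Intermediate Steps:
$G{\left(Z,T \right)} = T + Z \left(12 + Z\right)$ ($G{\left(Z,T \right)} = \left(12 + Z\right) Z + T = Z \left(12 + Z\right) + T = T + Z \left(12 + Z\right)$)
$J{\left(z,f \right)} = -1116 - 18 f z$ ($J{\left(z,f \right)} = \left(f z + \left(-2 + 4^{2} + 12 \cdot 4\right)\right) \left(-18\right) = \left(f z + \left(-2 + 16 + 48\right)\right) \left(-18\right) = \left(f z + 62\right) \left(-18\right) = \left(62 + f z\right) \left(-18\right) = -1116 - 18 f z$)
$J{\left(592,-288 \right)} - 182750 = \left(-1116 - \left(-5184\right) 592\right) - 182750 = \left(-1116 + 3068928\right) - 182750 = 3067812 - 182750 = 2885062$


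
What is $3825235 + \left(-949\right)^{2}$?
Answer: $4725836$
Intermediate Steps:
$3825235 + \left(-949\right)^{2} = 3825235 + 900601 = 4725836$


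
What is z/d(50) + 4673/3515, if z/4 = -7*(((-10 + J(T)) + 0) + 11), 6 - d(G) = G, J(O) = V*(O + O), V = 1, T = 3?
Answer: 223638/38665 ≈ 5.7840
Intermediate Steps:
J(O) = 2*O (J(O) = 1*(O + O) = 1*(2*O) = 2*O)
d(G) = 6 - G
z = -196 (z = 4*(-7*(((-10 + 2*3) + 0) + 11)) = 4*(-7*(((-10 + 6) + 0) + 11)) = 4*(-7*((-4 + 0) + 11)) = 4*(-7*(-4 + 11)) = 4*(-7*7) = 4*(-49) = -196)
z/d(50) + 4673/3515 = -196/(6 - 1*50) + 4673/3515 = -196/(6 - 50) + 4673*(1/3515) = -196/(-44) + 4673/3515 = -196*(-1/44) + 4673/3515 = 49/11 + 4673/3515 = 223638/38665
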